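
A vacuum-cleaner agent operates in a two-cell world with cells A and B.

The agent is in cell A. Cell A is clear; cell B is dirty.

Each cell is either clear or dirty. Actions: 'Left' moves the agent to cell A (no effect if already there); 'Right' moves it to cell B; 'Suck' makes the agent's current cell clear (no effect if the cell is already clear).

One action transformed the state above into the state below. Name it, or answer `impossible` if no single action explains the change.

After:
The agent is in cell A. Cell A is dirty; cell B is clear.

try  Left: loc=A A=clear B=dirty
try Right: loc=B A=clear B=dirty
try  Suck: loc=A A=clear B=dirty
no single action produces the after-state

impossible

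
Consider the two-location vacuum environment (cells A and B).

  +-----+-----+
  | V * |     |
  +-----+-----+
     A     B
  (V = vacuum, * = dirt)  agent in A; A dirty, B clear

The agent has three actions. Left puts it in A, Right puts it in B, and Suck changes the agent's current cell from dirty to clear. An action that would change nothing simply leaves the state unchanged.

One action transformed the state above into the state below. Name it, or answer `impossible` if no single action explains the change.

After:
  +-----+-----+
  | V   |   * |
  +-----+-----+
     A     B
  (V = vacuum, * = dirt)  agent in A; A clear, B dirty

try  Left: (A; A:dirty, B:clear)
try Right: (B; A:dirty, B:clear)
try  Suck: (A; A:clear, B:clear)
no single action produces the after-state

impossible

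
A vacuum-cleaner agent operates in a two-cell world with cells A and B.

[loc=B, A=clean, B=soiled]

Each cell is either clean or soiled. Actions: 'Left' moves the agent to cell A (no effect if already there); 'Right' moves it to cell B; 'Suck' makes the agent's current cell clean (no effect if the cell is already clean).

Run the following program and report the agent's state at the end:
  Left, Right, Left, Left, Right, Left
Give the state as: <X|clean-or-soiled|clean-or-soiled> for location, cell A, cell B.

t=1 Left ⇒ <A|clean|soiled>
t=2 Right ⇒ <B|clean|soiled>
t=3 Left ⇒ <A|clean|soiled>
t=4 Left ⇒ <A|clean|soiled>
t=5 Right ⇒ <B|clean|soiled>
t=6 Left ⇒ <A|clean|soiled>

<A|clean|soiled>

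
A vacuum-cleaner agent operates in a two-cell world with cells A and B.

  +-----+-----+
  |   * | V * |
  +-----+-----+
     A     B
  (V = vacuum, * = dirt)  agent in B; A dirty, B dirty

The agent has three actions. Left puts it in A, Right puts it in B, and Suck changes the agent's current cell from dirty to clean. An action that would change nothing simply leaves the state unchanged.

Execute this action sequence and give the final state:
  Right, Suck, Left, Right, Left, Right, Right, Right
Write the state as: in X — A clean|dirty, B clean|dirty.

in B — A dirty, B clean

[1] after Right: in B — A dirty, B dirty
[2] after Suck: in B — A dirty, B clean
[3] after Left: in A — A dirty, B clean
[4] after Right: in B — A dirty, B clean
[5] after Left: in A — A dirty, B clean
[6] after Right: in B — A dirty, B clean
[7] after Right: in B — A dirty, B clean
[8] after Right: in B — A dirty, B clean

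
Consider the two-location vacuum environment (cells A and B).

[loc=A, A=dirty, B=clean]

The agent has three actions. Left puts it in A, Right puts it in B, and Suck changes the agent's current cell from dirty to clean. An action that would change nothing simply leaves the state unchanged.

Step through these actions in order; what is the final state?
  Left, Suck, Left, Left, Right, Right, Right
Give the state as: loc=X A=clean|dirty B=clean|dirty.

loc=B A=clean B=clean

step 1/7 (Left): loc=A A=dirty B=clean
step 2/7 (Suck): loc=A A=clean B=clean
step 3/7 (Left): loc=A A=clean B=clean
step 4/7 (Left): loc=A A=clean B=clean
step 5/7 (Right): loc=B A=clean B=clean
step 6/7 (Right): loc=B A=clean B=clean
step 7/7 (Right): loc=B A=clean B=clean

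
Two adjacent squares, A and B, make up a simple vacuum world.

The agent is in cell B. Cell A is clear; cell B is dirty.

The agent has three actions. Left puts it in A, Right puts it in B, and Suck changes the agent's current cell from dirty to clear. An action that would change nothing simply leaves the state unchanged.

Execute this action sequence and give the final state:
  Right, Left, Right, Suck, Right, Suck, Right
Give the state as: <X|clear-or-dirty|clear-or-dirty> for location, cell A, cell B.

t=1 Right ⇒ <B|clear|dirty>
t=2 Left ⇒ <A|clear|dirty>
t=3 Right ⇒ <B|clear|dirty>
t=4 Suck ⇒ <B|clear|clear>
t=5 Right ⇒ <B|clear|clear>
t=6 Suck ⇒ <B|clear|clear>
t=7 Right ⇒ <B|clear|clear>

<B|clear|clear>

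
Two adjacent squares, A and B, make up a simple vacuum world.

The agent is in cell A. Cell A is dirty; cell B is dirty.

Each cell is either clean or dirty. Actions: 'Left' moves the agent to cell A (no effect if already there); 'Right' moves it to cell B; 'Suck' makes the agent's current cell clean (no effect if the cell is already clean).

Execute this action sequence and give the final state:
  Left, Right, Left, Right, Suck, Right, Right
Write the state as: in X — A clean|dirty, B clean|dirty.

step 1/7 (Left): in A — A dirty, B dirty
step 2/7 (Right): in B — A dirty, B dirty
step 3/7 (Left): in A — A dirty, B dirty
step 4/7 (Right): in B — A dirty, B dirty
step 5/7 (Suck): in B — A dirty, B clean
step 6/7 (Right): in B — A dirty, B clean
step 7/7 (Right): in B — A dirty, B clean

in B — A dirty, B clean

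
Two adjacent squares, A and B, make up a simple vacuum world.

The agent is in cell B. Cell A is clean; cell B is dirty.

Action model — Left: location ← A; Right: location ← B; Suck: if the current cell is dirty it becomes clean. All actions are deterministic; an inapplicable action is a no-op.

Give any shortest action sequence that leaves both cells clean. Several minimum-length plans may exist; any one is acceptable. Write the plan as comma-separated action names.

Suck

[1] after Suck: (B; A:clean, B:clean)
min 1: B is dirty, one Suck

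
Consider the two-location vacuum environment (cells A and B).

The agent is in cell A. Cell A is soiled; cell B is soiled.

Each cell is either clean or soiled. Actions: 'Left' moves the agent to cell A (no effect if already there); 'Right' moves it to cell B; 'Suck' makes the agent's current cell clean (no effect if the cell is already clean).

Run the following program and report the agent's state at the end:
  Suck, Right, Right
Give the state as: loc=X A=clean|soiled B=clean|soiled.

loc=B A=clean B=soiled

[1] after Suck: loc=A A=clean B=soiled
[2] after Right: loc=B A=clean B=soiled
[3] after Right: loc=B A=clean B=soiled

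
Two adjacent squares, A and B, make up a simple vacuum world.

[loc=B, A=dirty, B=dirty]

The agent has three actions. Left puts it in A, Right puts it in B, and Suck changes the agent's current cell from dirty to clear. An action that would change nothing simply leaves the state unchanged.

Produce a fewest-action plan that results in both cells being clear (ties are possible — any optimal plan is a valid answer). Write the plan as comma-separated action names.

Suck, Left, Suck

1) do Suck; now loc=B A=dirty B=clear
2) do Left; now loc=A A=dirty B=clear
3) do Suck; now loc=A A=clear B=clear
min 3: Suck B + move + Suck A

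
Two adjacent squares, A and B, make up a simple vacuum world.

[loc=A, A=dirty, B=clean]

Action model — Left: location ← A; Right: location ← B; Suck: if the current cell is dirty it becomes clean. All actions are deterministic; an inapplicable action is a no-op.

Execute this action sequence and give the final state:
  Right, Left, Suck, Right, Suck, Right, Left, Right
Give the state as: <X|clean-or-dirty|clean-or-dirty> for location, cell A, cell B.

t=1 Right ⇒ <B|dirty|clean>
t=2 Left ⇒ <A|dirty|clean>
t=3 Suck ⇒ <A|clean|clean>
t=4 Right ⇒ <B|clean|clean>
t=5 Suck ⇒ <B|clean|clean>
t=6 Right ⇒ <B|clean|clean>
t=7 Left ⇒ <A|clean|clean>
t=8 Right ⇒ <B|clean|clean>

<B|clean|clean>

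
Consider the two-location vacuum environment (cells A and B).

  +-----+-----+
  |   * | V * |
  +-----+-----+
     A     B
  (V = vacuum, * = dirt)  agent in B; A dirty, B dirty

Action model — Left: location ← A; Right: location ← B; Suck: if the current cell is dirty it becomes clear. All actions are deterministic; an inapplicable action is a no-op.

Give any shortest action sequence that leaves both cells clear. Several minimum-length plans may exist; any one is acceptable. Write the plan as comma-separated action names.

Suck, Left, Suck

[1] after Suck: loc=B A=dirty B=clear
[2] after Left: loc=A A=dirty B=clear
[3] after Suck: loc=A A=clear B=clear
min 3: Suck B + move + Suck A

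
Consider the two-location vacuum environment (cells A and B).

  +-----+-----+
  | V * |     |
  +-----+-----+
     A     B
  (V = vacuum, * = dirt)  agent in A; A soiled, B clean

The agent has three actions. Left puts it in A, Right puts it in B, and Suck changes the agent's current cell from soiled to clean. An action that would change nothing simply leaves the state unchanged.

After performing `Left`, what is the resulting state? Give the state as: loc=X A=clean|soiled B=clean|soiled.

loc=A A=soiled B=clean

start: loc=A A=soiled B=clean
step 1/1 (Left): loc=A A=soiled B=clean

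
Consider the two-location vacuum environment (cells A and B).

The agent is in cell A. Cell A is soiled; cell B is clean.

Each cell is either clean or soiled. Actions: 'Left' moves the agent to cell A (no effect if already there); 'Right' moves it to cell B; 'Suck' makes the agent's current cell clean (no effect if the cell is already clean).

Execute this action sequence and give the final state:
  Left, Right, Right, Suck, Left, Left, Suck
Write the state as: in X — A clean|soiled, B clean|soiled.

in A — A clean, B clean

1. Left → in A — A soiled, B clean
2. Right → in B — A soiled, B clean
3. Right → in B — A soiled, B clean
4. Suck → in B — A soiled, B clean
5. Left → in A — A soiled, B clean
6. Left → in A — A soiled, B clean
7. Suck → in A — A clean, B clean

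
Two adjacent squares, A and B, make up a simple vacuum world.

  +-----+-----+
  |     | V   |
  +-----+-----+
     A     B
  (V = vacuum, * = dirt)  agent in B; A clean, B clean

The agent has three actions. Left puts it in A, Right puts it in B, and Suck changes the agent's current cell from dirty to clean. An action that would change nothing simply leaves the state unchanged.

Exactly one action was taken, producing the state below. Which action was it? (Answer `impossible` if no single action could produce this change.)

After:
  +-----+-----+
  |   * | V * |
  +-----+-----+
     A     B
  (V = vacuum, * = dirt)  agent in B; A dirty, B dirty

try  Left: (A; A:clean, B:clean)
try Right: (B; A:clean, B:clean)
try  Suck: (B; A:clean, B:clean)
no single action produces the after-state

impossible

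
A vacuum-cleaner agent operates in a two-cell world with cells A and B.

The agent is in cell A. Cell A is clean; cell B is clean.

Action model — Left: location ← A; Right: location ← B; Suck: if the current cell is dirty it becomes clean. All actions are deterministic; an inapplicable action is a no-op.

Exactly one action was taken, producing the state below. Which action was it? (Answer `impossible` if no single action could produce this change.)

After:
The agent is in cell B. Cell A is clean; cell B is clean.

Right

try  Left: in A — A clean, B clean
try Right: in B — A clean, B clean  ← match
try  Suck: in A — A clean, B clean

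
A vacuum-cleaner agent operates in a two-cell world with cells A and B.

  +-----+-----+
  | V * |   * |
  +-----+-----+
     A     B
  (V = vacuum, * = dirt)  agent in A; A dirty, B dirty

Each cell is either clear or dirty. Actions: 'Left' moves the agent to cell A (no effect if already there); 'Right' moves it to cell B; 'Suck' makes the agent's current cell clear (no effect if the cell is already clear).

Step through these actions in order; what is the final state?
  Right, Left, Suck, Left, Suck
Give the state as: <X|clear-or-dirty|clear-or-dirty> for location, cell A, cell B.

<A|clear|dirty>

1) do Right; now <B|dirty|dirty>
2) do Left; now <A|dirty|dirty>
3) do Suck; now <A|clear|dirty>
4) do Left; now <A|clear|dirty>
5) do Suck; now <A|clear|dirty>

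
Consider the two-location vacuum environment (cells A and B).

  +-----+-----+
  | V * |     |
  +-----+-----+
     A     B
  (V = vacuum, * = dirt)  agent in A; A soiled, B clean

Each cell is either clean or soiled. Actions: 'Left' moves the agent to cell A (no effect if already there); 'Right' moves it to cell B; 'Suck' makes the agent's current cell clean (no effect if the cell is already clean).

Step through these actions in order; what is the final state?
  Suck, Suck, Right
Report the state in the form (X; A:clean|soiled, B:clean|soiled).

1) do Suck; now (A; A:clean, B:clean)
2) do Suck; now (A; A:clean, B:clean)
3) do Right; now (B; A:clean, B:clean)

(B; A:clean, B:clean)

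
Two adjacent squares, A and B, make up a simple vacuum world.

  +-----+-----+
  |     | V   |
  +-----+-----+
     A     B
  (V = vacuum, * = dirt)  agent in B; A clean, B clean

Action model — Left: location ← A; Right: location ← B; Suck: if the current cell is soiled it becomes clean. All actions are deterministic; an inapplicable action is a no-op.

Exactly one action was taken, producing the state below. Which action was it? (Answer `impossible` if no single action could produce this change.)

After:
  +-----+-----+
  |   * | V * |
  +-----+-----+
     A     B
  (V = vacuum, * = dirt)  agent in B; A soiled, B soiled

impossible

try  Left: (A; A:clean, B:clean)
try Right: (B; A:clean, B:clean)
try  Suck: (B; A:clean, B:clean)
no single action produces the after-state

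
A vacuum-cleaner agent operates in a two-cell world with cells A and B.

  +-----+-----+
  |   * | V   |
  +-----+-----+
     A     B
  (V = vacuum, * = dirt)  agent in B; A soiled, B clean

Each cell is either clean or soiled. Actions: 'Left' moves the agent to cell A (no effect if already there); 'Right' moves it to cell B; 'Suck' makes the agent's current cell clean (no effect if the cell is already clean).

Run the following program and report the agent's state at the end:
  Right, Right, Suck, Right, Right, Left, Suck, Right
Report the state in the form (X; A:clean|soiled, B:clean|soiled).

Right (#1): (B; A:soiled, B:clean)
Right (#2): (B; A:soiled, B:clean)
Suck (#3): (B; A:soiled, B:clean)
Right (#4): (B; A:soiled, B:clean)
Right (#5): (B; A:soiled, B:clean)
Left (#6): (A; A:soiled, B:clean)
Suck (#7): (A; A:clean, B:clean)
Right (#8): (B; A:clean, B:clean)

(B; A:clean, B:clean)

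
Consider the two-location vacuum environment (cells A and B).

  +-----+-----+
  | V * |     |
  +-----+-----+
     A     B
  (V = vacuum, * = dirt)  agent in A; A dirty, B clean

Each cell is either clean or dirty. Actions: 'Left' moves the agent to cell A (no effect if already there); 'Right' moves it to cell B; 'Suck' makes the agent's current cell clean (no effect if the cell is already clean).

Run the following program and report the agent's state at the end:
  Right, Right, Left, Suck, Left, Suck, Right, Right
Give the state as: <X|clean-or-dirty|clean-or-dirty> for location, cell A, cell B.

<B|clean|clean>

1) do Right; now <B|dirty|clean>
2) do Right; now <B|dirty|clean>
3) do Left; now <A|dirty|clean>
4) do Suck; now <A|clean|clean>
5) do Left; now <A|clean|clean>
6) do Suck; now <A|clean|clean>
7) do Right; now <B|clean|clean>
8) do Right; now <B|clean|clean>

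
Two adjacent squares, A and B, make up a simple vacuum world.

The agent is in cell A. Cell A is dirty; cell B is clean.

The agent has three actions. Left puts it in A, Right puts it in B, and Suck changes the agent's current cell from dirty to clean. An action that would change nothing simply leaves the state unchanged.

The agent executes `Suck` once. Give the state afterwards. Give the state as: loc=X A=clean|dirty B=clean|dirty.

loc=A A=clean B=clean

start: loc=A A=dirty B=clean
Suck (#1): loc=A A=clean B=clean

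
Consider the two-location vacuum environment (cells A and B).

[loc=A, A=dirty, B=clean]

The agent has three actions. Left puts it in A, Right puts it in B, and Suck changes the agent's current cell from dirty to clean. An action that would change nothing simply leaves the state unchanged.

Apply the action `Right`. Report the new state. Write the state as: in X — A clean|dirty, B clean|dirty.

start: in A — A dirty, B clean
1) do Right; now in B — A dirty, B clean

in B — A dirty, B clean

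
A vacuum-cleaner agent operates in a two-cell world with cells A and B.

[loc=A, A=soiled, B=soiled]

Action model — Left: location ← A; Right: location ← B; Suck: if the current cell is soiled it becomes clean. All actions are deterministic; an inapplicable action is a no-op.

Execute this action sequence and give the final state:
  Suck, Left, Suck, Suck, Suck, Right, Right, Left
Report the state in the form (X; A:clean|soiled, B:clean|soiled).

Suck (#1): (A; A:clean, B:soiled)
Left (#2): (A; A:clean, B:soiled)
Suck (#3): (A; A:clean, B:soiled)
Suck (#4): (A; A:clean, B:soiled)
Suck (#5): (A; A:clean, B:soiled)
Right (#6): (B; A:clean, B:soiled)
Right (#7): (B; A:clean, B:soiled)
Left (#8): (A; A:clean, B:soiled)

(A; A:clean, B:soiled)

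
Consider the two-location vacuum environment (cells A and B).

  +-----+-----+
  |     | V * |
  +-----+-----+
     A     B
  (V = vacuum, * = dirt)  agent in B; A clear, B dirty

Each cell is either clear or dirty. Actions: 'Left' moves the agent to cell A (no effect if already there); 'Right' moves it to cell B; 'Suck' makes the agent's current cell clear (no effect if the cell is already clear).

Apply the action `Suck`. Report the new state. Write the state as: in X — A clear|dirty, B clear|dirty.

start: in B — A clear, B dirty
[1] after Suck: in B — A clear, B clear

in B — A clear, B clear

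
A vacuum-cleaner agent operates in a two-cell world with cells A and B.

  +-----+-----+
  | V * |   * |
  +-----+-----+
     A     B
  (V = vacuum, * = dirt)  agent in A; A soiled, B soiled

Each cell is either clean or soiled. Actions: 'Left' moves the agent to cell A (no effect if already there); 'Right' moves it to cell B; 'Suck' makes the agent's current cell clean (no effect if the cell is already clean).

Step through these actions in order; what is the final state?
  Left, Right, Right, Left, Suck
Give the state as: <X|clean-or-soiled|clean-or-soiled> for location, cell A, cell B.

<A|clean|soiled>

[1] after Left: <A|soiled|soiled>
[2] after Right: <B|soiled|soiled>
[3] after Right: <B|soiled|soiled>
[4] after Left: <A|soiled|soiled>
[5] after Suck: <A|clean|soiled>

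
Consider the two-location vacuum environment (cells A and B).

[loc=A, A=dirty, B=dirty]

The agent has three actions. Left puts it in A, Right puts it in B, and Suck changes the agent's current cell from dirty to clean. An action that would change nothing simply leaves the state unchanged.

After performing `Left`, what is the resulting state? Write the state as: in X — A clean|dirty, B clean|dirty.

in A — A dirty, B dirty

start: in A — A dirty, B dirty
Left (#1): in A — A dirty, B dirty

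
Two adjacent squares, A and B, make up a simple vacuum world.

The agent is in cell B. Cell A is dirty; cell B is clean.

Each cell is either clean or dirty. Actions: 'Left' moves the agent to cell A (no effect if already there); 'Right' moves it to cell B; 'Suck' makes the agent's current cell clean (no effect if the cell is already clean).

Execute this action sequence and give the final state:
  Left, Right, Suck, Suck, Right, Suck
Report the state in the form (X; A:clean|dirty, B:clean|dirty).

[1] after Left: (A; A:dirty, B:clean)
[2] after Right: (B; A:dirty, B:clean)
[3] after Suck: (B; A:dirty, B:clean)
[4] after Suck: (B; A:dirty, B:clean)
[5] after Right: (B; A:dirty, B:clean)
[6] after Suck: (B; A:dirty, B:clean)

(B; A:dirty, B:clean)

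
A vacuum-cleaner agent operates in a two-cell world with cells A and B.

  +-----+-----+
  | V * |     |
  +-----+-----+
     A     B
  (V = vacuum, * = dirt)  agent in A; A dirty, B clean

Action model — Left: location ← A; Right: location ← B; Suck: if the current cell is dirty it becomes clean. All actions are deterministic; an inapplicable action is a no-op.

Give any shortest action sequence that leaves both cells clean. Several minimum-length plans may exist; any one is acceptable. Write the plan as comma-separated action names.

1) do Suck; now (A; A:clean, B:clean)
min 1: A is dirty, one Suck

Suck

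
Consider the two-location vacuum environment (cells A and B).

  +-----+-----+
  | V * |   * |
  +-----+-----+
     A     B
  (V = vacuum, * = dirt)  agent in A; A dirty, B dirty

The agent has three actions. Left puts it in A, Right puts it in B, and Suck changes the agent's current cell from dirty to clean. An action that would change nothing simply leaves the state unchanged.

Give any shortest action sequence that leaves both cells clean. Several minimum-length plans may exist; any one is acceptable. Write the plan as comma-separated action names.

t=1 Suck ⇒ (A; A:clean, B:dirty)
t=2 Right ⇒ (B; A:clean, B:dirty)
t=3 Suck ⇒ (B; A:clean, B:clean)
min 3: Suck A + move + Suck B

Suck, Right, Suck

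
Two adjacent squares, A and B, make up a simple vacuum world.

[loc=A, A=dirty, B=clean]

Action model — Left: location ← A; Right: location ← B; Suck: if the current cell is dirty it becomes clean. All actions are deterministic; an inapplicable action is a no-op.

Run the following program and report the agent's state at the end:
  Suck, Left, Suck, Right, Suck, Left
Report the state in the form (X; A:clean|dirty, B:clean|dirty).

(A; A:clean, B:clean)

1) do Suck; now (A; A:clean, B:clean)
2) do Left; now (A; A:clean, B:clean)
3) do Suck; now (A; A:clean, B:clean)
4) do Right; now (B; A:clean, B:clean)
5) do Suck; now (B; A:clean, B:clean)
6) do Left; now (A; A:clean, B:clean)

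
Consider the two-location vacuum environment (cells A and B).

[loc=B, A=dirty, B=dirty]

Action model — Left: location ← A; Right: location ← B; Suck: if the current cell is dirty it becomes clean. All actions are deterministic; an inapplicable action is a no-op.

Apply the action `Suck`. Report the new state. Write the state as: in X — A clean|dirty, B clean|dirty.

start: in B — A dirty, B dirty
step 1/1 (Suck): in B — A dirty, B clean

in B — A dirty, B clean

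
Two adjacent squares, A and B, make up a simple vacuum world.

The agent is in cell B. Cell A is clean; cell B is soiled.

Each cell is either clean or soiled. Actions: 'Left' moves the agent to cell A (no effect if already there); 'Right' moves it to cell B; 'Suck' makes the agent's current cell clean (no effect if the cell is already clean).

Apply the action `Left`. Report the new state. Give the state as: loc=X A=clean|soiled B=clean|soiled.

loc=A A=clean B=soiled

start: loc=B A=clean B=soiled
1) do Left; now loc=A A=clean B=soiled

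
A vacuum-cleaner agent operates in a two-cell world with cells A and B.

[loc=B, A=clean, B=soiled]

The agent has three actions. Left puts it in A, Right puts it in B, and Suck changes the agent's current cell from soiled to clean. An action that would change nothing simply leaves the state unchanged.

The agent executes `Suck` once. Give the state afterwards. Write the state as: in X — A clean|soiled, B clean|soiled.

in B — A clean, B clean

start: in B — A clean, B soiled
t=1 Suck ⇒ in B — A clean, B clean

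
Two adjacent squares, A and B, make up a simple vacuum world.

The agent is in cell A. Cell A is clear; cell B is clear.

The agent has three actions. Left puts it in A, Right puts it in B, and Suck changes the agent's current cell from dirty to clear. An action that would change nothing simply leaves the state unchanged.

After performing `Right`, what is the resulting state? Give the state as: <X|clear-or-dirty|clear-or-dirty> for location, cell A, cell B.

start: <A|clear|clear>
1. Right → <B|clear|clear>

<B|clear|clear>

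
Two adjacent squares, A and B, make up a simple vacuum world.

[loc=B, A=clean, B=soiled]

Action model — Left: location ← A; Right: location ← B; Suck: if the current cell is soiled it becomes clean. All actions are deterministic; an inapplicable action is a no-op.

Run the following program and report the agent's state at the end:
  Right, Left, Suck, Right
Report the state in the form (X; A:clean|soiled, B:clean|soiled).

[1] after Right: (B; A:clean, B:soiled)
[2] after Left: (A; A:clean, B:soiled)
[3] after Suck: (A; A:clean, B:soiled)
[4] after Right: (B; A:clean, B:soiled)

(B; A:clean, B:soiled)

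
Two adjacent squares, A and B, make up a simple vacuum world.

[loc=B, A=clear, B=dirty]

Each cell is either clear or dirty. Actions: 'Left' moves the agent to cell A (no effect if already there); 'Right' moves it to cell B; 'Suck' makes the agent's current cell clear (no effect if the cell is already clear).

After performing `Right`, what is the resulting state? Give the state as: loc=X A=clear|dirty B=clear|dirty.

start: loc=B A=clear B=dirty
1. Right → loc=B A=clear B=dirty

loc=B A=clear B=dirty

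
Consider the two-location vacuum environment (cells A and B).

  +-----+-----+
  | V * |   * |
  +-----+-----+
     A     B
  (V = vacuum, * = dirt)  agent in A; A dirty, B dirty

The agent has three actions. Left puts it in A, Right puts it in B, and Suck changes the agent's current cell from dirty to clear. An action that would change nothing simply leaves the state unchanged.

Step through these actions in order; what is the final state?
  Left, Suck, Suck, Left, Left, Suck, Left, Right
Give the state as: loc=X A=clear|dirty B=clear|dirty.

step 1/8 (Left): loc=A A=dirty B=dirty
step 2/8 (Suck): loc=A A=clear B=dirty
step 3/8 (Suck): loc=A A=clear B=dirty
step 4/8 (Left): loc=A A=clear B=dirty
step 5/8 (Left): loc=A A=clear B=dirty
step 6/8 (Suck): loc=A A=clear B=dirty
step 7/8 (Left): loc=A A=clear B=dirty
step 8/8 (Right): loc=B A=clear B=dirty

loc=B A=clear B=dirty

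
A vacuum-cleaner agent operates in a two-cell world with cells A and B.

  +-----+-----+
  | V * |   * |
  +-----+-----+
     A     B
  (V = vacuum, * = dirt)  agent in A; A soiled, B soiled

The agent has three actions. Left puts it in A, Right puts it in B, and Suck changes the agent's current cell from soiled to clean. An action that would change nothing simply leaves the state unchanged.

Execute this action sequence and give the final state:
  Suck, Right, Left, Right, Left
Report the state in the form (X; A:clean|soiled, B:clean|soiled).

Suck (#1): (A; A:clean, B:soiled)
Right (#2): (B; A:clean, B:soiled)
Left (#3): (A; A:clean, B:soiled)
Right (#4): (B; A:clean, B:soiled)
Left (#5): (A; A:clean, B:soiled)

(A; A:clean, B:soiled)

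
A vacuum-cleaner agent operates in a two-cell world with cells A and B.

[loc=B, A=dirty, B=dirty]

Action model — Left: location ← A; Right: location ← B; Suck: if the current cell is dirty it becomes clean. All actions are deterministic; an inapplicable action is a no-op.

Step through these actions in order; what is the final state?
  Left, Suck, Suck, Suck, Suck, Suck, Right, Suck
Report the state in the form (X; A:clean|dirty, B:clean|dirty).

(B; A:clean, B:clean)

t=1 Left ⇒ (A; A:dirty, B:dirty)
t=2 Suck ⇒ (A; A:clean, B:dirty)
t=3 Suck ⇒ (A; A:clean, B:dirty)
t=4 Suck ⇒ (A; A:clean, B:dirty)
t=5 Suck ⇒ (A; A:clean, B:dirty)
t=6 Suck ⇒ (A; A:clean, B:dirty)
t=7 Right ⇒ (B; A:clean, B:dirty)
t=8 Suck ⇒ (B; A:clean, B:clean)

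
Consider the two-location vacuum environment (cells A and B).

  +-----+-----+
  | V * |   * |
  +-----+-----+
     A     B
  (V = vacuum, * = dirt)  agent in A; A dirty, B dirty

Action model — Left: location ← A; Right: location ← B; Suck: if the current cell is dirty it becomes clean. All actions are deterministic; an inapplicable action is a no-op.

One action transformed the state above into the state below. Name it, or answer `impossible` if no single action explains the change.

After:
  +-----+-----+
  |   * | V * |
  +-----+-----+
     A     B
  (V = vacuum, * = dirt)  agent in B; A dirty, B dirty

Right

try  Left: loc=A A=dirty B=dirty
try Right: loc=B A=dirty B=dirty  ← match
try  Suck: loc=A A=clean B=dirty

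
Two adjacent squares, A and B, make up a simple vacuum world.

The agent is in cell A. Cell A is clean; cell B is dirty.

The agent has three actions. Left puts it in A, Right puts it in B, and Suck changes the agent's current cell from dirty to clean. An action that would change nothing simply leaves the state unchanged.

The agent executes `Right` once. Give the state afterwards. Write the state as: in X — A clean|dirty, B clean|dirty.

start: in A — A clean, B dirty
1) do Right; now in B — A clean, B dirty

in B — A clean, B dirty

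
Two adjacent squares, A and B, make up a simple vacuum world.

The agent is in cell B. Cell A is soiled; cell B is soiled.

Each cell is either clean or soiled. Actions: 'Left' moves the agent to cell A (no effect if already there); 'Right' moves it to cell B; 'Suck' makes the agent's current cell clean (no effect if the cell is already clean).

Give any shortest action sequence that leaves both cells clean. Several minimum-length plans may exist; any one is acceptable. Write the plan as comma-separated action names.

[1] after Suck: (B; A:soiled, B:clean)
[2] after Left: (A; A:soiled, B:clean)
[3] after Suck: (A; A:clean, B:clean)
min 3: Suck B + move + Suck A

Suck, Left, Suck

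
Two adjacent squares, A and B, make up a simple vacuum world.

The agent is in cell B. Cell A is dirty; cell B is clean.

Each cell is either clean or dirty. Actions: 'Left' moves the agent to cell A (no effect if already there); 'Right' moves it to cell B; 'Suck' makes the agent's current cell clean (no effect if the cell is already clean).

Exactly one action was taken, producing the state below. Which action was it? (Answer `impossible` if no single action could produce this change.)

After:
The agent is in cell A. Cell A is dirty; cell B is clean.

Left

try  Left: in A — A dirty, B clean  ← match
try Right: in B — A dirty, B clean
try  Suck: in B — A dirty, B clean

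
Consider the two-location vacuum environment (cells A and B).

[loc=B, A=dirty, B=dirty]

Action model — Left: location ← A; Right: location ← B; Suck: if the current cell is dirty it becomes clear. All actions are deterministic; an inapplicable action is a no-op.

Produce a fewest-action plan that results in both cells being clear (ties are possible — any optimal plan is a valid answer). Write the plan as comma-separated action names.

t=1 Suck ⇒ loc=B A=dirty B=clear
t=2 Left ⇒ loc=A A=dirty B=clear
t=3 Suck ⇒ loc=A A=clear B=clear
min 3: Suck B + move + Suck A

Suck, Left, Suck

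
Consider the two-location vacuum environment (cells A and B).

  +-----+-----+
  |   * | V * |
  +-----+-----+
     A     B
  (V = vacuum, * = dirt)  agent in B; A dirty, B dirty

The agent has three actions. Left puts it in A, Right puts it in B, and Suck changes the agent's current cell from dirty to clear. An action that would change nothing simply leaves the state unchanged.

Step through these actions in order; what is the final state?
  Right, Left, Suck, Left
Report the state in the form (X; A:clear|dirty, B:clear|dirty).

t=1 Right ⇒ (B; A:dirty, B:dirty)
t=2 Left ⇒ (A; A:dirty, B:dirty)
t=3 Suck ⇒ (A; A:clear, B:dirty)
t=4 Left ⇒ (A; A:clear, B:dirty)

(A; A:clear, B:dirty)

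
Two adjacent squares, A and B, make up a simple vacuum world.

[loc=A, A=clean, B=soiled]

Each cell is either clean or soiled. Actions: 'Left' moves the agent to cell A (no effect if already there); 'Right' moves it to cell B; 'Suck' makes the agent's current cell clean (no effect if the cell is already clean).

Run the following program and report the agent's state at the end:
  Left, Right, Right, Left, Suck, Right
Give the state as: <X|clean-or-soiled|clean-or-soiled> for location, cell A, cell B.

1) do Left; now <A|clean|soiled>
2) do Right; now <B|clean|soiled>
3) do Right; now <B|clean|soiled>
4) do Left; now <A|clean|soiled>
5) do Suck; now <A|clean|soiled>
6) do Right; now <B|clean|soiled>

<B|clean|soiled>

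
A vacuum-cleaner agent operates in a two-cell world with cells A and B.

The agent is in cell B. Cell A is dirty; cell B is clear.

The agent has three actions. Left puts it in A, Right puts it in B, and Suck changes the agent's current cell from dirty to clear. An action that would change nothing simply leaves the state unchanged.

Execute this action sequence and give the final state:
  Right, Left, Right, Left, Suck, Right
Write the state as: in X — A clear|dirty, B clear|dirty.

step 1/6 (Right): in B — A dirty, B clear
step 2/6 (Left): in A — A dirty, B clear
step 3/6 (Right): in B — A dirty, B clear
step 4/6 (Left): in A — A dirty, B clear
step 5/6 (Suck): in A — A clear, B clear
step 6/6 (Right): in B — A clear, B clear

in B — A clear, B clear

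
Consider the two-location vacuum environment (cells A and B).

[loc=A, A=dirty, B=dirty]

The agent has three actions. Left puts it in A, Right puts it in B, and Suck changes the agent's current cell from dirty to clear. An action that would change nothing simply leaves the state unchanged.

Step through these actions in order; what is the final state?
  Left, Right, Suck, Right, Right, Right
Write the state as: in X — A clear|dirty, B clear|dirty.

step 1/6 (Left): in A — A dirty, B dirty
step 2/6 (Right): in B — A dirty, B dirty
step 3/6 (Suck): in B — A dirty, B clear
step 4/6 (Right): in B — A dirty, B clear
step 5/6 (Right): in B — A dirty, B clear
step 6/6 (Right): in B — A dirty, B clear

in B — A dirty, B clear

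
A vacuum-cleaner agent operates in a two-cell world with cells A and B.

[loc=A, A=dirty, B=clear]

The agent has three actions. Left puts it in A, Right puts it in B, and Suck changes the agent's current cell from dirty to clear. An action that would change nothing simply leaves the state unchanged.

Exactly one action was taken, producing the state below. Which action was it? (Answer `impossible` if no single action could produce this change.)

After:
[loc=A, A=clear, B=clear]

try  Left: <A|dirty|clear>
try Right: <B|dirty|clear>
try  Suck: <A|clear|clear>  ← match

Suck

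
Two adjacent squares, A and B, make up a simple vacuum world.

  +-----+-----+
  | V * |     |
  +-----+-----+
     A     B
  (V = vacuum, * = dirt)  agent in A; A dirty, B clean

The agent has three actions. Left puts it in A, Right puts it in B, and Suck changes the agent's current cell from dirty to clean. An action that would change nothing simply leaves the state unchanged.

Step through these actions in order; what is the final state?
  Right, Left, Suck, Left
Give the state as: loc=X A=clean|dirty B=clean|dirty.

loc=A A=clean B=clean

1. Right → loc=B A=dirty B=clean
2. Left → loc=A A=dirty B=clean
3. Suck → loc=A A=clean B=clean
4. Left → loc=A A=clean B=clean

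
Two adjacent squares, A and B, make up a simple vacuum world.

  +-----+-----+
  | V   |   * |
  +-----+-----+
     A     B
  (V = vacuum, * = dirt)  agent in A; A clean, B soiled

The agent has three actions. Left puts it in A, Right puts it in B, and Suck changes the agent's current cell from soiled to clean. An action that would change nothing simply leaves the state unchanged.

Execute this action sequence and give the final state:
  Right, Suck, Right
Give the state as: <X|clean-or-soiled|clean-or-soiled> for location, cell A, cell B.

1. Right → <B|clean|soiled>
2. Suck → <B|clean|clean>
3. Right → <B|clean|clean>

<B|clean|clean>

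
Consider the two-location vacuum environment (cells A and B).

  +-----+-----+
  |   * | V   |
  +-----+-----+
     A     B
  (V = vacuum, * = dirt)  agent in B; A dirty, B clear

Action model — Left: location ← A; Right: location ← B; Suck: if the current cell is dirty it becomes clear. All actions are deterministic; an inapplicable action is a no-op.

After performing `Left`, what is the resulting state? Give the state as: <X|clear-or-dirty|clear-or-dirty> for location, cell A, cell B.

start: <B|dirty|clear>
step 1/1 (Left): <A|dirty|clear>

<A|dirty|clear>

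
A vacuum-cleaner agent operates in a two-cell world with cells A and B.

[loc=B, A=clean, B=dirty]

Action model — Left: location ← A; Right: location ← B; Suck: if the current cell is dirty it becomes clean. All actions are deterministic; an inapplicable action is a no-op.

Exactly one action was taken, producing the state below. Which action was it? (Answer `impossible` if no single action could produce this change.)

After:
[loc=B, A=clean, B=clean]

try  Left: loc=A A=clean B=dirty
try Right: loc=B A=clean B=dirty
try  Suck: loc=B A=clean B=clean  ← match

Suck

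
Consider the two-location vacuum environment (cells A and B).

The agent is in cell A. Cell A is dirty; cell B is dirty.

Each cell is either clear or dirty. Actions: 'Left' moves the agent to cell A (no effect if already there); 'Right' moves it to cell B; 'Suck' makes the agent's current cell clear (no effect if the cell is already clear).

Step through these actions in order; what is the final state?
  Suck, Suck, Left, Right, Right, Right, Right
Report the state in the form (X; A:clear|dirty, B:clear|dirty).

(B; A:clear, B:dirty)

step 1/7 (Suck): (A; A:clear, B:dirty)
step 2/7 (Suck): (A; A:clear, B:dirty)
step 3/7 (Left): (A; A:clear, B:dirty)
step 4/7 (Right): (B; A:clear, B:dirty)
step 5/7 (Right): (B; A:clear, B:dirty)
step 6/7 (Right): (B; A:clear, B:dirty)
step 7/7 (Right): (B; A:clear, B:dirty)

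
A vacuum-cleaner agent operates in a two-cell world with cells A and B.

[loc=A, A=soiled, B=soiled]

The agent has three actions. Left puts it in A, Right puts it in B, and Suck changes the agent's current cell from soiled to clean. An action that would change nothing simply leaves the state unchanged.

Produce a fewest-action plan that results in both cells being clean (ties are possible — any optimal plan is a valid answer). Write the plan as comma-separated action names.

1. Suck → (A; A:clean, B:soiled)
2. Right → (B; A:clean, B:soiled)
3. Suck → (B; A:clean, B:clean)
min 3: Suck A + move + Suck B

Suck, Right, Suck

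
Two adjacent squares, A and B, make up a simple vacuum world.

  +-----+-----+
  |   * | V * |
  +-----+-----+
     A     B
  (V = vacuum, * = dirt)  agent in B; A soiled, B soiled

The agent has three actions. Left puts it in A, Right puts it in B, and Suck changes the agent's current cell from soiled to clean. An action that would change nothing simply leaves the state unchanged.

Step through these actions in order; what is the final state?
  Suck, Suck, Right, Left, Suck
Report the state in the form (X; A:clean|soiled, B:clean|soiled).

(A; A:clean, B:clean)

1) do Suck; now (B; A:soiled, B:clean)
2) do Suck; now (B; A:soiled, B:clean)
3) do Right; now (B; A:soiled, B:clean)
4) do Left; now (A; A:soiled, B:clean)
5) do Suck; now (A; A:clean, B:clean)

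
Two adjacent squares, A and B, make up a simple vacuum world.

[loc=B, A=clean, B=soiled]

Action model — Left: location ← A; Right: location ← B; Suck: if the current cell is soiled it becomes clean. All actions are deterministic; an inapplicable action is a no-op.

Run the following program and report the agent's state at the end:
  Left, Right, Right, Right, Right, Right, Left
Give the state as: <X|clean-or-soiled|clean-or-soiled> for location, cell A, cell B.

<A|clean|soiled>

t=1 Left ⇒ <A|clean|soiled>
t=2 Right ⇒ <B|clean|soiled>
t=3 Right ⇒ <B|clean|soiled>
t=4 Right ⇒ <B|clean|soiled>
t=5 Right ⇒ <B|clean|soiled>
t=6 Right ⇒ <B|clean|soiled>
t=7 Left ⇒ <A|clean|soiled>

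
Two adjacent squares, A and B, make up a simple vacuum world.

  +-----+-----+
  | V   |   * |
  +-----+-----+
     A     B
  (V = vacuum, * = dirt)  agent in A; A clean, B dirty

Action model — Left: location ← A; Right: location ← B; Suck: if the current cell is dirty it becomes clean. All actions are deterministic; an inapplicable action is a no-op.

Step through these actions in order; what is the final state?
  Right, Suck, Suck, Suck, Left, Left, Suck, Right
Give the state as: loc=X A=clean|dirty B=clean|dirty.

loc=B A=clean B=clean

1) do Right; now loc=B A=clean B=dirty
2) do Suck; now loc=B A=clean B=clean
3) do Suck; now loc=B A=clean B=clean
4) do Suck; now loc=B A=clean B=clean
5) do Left; now loc=A A=clean B=clean
6) do Left; now loc=A A=clean B=clean
7) do Suck; now loc=A A=clean B=clean
8) do Right; now loc=B A=clean B=clean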